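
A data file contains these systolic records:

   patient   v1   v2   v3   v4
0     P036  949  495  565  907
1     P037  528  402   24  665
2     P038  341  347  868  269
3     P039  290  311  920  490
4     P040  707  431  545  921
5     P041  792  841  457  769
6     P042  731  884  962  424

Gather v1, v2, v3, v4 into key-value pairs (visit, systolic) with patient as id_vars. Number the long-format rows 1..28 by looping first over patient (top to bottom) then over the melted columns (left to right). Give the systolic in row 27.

962

28 rows total (7 × 4). Row 27: index ⌊(27-1)/4⌋ = 6 into patient → P042; (27-1) mod 4 = 2 into the melted columns → v3.
So row 27 is (P042, v3, 962); systolic = 962.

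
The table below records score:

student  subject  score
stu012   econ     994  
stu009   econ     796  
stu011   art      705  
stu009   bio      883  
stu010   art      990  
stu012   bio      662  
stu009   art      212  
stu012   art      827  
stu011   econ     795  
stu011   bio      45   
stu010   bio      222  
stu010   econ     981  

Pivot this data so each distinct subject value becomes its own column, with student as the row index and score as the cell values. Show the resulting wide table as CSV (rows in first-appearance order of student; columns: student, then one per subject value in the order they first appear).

student,econ,art,bio
stu012,994,827,662
stu009,796,212,883
stu011,795,705,45
stu010,981,990,222

Columns: student plus the 3 distinct subject values (econ, art, bio).
For example, row stu012 column econ takes score=994 from the long row (stu012, econ).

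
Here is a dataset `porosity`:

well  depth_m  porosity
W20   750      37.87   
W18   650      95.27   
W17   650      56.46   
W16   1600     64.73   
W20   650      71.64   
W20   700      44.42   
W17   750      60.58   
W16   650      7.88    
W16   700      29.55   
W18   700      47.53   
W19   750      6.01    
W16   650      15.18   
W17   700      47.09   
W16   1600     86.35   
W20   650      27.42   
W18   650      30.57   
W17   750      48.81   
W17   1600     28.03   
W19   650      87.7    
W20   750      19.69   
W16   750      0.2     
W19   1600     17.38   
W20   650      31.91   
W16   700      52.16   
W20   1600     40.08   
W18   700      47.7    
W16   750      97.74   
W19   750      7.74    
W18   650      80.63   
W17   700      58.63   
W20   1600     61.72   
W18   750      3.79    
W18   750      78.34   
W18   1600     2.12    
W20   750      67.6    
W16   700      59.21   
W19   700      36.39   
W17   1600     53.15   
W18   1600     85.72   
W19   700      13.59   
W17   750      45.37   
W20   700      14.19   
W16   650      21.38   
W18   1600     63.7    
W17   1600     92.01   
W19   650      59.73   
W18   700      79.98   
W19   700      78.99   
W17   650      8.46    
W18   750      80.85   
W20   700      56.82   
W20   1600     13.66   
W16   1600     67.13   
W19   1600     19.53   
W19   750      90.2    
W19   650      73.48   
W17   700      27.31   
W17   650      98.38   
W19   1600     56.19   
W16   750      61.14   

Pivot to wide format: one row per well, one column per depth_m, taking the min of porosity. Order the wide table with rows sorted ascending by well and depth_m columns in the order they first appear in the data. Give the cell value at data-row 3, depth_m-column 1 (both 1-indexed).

With rows sorted ascending by well, row 3 is well=W18. depth_m columns in first-appearance order: 750, 650, 1600, 700; column 1 is 750.
Long rows with well=W18, depth_m=750: min(3.79, 78.34, 80.85) = 3.79.

3.79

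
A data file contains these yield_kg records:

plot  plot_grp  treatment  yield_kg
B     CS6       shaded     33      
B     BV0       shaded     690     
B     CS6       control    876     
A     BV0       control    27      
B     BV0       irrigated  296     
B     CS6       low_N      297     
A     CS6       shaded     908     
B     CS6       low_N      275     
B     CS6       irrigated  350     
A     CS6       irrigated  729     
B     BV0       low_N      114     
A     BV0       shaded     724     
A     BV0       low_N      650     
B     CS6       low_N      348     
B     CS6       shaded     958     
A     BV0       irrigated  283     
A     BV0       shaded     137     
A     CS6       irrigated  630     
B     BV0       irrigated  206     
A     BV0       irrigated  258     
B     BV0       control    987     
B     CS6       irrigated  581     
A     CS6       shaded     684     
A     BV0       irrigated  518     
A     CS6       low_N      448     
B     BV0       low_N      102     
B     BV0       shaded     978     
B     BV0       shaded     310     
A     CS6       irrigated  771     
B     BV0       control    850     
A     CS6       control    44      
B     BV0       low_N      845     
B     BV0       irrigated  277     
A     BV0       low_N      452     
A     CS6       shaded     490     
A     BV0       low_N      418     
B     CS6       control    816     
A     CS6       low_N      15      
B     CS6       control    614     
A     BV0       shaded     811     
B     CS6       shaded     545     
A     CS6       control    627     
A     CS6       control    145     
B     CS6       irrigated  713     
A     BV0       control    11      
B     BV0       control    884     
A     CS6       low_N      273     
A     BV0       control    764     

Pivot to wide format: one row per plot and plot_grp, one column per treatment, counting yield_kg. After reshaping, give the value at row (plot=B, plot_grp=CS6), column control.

3

Rows with plot=B, plot_grp=CS6 and treatment=control: yield_kg values are 876, 816, 614.
3 rows match — count = 3.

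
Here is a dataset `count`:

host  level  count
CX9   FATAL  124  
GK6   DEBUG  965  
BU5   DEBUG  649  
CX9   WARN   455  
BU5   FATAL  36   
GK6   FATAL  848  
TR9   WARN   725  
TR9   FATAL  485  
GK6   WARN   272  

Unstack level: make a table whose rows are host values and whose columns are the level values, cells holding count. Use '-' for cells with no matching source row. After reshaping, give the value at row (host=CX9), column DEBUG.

No long-format row has host=CX9 and level=DEBUG, so the cell is -.

-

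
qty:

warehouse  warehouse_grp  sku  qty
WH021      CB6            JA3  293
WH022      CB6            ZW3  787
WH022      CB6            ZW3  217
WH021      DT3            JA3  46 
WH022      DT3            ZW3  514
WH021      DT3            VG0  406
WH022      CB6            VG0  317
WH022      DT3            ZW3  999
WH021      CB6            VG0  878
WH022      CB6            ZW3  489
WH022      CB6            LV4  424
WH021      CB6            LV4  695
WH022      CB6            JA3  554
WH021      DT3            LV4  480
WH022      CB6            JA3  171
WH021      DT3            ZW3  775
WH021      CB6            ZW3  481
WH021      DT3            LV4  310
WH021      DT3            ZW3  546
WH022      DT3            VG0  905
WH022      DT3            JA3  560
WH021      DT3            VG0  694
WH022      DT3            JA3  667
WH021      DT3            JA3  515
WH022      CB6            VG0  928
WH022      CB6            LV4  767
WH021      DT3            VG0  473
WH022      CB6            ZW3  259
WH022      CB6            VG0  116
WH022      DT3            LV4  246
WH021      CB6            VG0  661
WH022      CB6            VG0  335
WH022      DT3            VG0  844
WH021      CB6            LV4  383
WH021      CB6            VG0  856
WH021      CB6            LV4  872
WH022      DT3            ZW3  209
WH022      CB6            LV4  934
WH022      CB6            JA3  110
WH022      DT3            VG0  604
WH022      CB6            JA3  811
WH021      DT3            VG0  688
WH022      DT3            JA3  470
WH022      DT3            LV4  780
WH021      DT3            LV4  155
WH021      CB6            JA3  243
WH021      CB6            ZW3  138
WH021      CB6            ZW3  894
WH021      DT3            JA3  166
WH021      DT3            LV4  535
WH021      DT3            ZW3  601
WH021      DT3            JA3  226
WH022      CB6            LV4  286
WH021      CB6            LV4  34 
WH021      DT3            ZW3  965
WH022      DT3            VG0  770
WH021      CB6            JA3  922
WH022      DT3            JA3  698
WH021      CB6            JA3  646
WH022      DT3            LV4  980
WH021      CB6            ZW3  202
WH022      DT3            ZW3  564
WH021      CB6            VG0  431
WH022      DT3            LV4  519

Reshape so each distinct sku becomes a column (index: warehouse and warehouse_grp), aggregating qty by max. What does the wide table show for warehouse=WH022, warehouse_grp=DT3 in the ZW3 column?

999

Rows with warehouse=WH022, warehouse_grp=DT3 and sku=ZW3: qty values are 514, 999, 209, 564.
max(514, 999, 209, 564) = 999.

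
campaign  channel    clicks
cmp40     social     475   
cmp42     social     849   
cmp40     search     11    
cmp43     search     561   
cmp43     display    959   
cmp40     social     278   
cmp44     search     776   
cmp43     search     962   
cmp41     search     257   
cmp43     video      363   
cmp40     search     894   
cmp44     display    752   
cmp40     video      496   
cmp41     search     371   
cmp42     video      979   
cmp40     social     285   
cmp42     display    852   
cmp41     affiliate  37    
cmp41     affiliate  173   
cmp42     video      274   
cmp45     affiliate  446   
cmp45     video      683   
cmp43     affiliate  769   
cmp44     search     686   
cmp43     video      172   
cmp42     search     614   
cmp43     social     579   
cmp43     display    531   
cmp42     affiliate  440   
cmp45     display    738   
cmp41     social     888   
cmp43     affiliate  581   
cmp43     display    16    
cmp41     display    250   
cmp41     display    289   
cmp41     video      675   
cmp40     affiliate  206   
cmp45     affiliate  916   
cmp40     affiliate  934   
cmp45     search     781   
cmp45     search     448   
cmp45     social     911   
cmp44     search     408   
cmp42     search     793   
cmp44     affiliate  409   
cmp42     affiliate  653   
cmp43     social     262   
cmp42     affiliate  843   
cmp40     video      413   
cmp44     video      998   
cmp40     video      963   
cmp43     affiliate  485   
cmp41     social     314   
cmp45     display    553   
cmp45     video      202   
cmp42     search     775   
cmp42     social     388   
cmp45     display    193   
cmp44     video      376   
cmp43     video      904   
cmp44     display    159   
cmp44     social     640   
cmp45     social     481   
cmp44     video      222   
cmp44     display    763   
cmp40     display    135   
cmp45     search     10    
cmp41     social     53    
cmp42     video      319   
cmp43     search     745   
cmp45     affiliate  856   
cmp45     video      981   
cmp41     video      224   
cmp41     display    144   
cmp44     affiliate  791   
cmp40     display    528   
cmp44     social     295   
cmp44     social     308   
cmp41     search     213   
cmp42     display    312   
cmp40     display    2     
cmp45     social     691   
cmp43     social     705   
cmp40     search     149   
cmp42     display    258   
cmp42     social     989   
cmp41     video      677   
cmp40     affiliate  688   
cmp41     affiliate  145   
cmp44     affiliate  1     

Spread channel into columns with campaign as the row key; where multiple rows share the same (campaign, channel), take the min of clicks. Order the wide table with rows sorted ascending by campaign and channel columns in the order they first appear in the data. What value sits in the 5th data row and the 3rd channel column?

With rows sorted ascending by campaign, row 5 is campaign=cmp44. channel columns in first-appearance order: social, search, display, video, affiliate; column 3 is display.
Long rows with campaign=cmp44, channel=display: min(752, 159, 763) = 159.

159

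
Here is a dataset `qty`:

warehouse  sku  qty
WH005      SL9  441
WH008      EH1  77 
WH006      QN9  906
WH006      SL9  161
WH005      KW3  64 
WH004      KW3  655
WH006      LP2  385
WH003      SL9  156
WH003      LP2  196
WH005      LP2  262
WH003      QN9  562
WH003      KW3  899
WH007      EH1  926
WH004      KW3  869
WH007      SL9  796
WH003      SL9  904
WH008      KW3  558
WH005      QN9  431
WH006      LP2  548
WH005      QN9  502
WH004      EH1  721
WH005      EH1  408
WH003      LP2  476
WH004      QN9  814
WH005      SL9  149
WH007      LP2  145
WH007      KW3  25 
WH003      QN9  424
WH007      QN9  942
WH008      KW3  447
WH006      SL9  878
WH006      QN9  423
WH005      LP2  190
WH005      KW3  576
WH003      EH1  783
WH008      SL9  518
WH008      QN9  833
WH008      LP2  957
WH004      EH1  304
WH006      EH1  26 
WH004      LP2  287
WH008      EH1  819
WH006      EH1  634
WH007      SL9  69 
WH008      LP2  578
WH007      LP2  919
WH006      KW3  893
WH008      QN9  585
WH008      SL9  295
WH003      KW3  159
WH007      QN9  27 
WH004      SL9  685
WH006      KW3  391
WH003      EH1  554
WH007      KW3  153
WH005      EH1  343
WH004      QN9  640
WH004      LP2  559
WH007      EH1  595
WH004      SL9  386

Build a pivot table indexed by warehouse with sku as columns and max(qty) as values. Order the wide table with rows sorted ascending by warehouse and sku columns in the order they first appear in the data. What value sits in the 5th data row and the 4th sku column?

153

With rows sorted ascending by warehouse, row 5 is warehouse=WH007. sku columns in first-appearance order: SL9, EH1, QN9, KW3, LP2; column 4 is KW3.
Long rows with warehouse=WH007, sku=KW3: max(25, 153) = 153.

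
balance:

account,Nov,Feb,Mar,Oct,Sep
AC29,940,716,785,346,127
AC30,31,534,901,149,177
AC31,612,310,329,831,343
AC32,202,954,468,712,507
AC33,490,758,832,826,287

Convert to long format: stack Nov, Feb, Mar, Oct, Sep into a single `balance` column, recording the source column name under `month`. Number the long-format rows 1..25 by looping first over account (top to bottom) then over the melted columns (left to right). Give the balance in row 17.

25 rows total (5 × 5). Row 17: index ⌊(17-1)/5⌋ = 3 into account → AC32; (17-1) mod 5 = 1 into the melted columns → Feb.
So row 17 is (AC32, Feb, 954); balance = 954.

954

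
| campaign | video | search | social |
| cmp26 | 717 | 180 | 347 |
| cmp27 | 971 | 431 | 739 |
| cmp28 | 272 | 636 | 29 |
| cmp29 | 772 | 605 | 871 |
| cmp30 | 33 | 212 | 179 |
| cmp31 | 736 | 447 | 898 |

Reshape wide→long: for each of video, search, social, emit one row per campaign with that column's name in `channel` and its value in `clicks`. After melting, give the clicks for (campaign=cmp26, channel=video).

Unpivoting turns each (campaign, wide-column) pair into one long row.
The wide cell at row cmp26, column video holds 717, so the long row (cmp26, video) has clicks=717.

717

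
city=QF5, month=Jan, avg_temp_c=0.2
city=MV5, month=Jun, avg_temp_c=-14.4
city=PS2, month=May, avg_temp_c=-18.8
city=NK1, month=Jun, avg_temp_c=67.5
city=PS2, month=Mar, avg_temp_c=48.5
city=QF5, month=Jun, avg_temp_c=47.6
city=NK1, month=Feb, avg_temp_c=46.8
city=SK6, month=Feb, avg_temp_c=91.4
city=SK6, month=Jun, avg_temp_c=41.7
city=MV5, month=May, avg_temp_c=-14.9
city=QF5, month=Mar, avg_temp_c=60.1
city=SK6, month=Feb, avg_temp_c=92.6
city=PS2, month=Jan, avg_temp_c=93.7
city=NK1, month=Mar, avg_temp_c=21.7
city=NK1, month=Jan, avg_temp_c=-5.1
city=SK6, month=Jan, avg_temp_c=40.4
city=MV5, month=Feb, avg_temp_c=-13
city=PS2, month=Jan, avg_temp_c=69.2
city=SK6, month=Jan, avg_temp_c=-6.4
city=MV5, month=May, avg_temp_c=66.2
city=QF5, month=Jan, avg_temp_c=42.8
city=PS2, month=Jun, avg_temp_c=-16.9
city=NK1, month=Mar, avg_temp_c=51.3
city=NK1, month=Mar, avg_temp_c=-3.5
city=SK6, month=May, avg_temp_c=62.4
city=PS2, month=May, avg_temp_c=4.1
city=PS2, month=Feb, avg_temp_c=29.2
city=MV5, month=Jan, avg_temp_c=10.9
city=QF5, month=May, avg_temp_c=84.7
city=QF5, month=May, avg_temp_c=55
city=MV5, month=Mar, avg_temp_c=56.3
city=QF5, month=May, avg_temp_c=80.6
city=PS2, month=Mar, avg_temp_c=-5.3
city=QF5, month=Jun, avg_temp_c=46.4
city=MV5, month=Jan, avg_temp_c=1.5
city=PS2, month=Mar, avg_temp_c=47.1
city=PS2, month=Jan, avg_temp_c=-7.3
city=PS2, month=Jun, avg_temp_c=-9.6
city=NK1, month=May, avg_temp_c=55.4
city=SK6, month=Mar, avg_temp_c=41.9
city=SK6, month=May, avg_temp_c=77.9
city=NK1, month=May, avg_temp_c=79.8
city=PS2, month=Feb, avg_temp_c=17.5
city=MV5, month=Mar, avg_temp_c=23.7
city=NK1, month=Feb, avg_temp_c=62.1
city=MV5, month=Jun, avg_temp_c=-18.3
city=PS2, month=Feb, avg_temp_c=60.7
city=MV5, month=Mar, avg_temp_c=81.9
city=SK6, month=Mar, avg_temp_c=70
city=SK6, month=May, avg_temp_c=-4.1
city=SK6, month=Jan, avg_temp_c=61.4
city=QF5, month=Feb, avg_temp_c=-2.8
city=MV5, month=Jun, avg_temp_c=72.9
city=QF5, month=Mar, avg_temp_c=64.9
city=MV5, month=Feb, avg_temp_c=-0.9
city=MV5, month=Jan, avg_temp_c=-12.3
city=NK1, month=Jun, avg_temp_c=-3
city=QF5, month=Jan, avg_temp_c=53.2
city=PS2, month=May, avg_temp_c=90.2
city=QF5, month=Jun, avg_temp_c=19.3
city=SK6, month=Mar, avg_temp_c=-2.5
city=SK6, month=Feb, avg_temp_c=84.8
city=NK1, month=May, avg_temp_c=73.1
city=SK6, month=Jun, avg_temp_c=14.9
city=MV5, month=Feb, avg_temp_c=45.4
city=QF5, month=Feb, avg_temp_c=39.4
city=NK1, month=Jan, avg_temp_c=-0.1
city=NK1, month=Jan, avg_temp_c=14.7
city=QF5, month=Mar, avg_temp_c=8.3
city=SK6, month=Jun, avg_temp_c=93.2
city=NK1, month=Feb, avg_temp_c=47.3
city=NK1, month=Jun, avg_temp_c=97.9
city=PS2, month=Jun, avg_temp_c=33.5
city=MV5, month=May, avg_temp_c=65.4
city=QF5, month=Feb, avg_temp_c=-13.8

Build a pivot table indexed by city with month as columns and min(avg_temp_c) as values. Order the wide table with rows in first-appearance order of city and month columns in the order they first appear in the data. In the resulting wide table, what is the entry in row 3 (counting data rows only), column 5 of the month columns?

With rows in first-appearance order of city, row 3 is city=PS2. month columns in first-appearance order: Jan, Jun, May, Mar, Feb; column 5 is Feb.
Long rows with city=PS2, month=Feb: min(29.2, 17.5, 60.7) = 17.5.

17.5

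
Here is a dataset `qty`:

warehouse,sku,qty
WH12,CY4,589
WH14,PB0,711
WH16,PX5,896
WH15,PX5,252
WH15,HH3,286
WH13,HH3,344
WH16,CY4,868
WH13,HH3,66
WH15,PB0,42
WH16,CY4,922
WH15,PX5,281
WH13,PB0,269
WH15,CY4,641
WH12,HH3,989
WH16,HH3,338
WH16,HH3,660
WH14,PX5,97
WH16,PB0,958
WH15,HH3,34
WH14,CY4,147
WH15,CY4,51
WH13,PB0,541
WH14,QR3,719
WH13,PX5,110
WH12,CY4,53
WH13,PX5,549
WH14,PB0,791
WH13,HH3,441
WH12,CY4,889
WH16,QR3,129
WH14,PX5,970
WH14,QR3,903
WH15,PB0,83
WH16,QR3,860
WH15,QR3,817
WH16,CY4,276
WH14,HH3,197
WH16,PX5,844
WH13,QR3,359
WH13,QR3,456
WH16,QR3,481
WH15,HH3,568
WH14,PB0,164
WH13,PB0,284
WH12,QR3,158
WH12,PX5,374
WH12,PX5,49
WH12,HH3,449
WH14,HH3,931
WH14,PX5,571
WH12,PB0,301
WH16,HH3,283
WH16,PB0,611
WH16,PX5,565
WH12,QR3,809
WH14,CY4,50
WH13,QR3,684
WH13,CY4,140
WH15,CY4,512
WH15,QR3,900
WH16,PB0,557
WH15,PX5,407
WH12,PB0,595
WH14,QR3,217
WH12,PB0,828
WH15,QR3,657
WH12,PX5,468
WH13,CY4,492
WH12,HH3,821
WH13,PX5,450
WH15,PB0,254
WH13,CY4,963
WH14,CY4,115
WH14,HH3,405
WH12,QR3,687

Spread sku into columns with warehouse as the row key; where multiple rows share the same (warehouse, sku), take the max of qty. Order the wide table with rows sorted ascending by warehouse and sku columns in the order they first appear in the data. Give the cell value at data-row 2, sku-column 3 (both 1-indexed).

549

With rows sorted ascending by warehouse, row 2 is warehouse=WH13. sku columns in first-appearance order: CY4, PB0, PX5, HH3, QR3; column 3 is PX5.
Long rows with warehouse=WH13, sku=PX5: max(110, 549, 450) = 549.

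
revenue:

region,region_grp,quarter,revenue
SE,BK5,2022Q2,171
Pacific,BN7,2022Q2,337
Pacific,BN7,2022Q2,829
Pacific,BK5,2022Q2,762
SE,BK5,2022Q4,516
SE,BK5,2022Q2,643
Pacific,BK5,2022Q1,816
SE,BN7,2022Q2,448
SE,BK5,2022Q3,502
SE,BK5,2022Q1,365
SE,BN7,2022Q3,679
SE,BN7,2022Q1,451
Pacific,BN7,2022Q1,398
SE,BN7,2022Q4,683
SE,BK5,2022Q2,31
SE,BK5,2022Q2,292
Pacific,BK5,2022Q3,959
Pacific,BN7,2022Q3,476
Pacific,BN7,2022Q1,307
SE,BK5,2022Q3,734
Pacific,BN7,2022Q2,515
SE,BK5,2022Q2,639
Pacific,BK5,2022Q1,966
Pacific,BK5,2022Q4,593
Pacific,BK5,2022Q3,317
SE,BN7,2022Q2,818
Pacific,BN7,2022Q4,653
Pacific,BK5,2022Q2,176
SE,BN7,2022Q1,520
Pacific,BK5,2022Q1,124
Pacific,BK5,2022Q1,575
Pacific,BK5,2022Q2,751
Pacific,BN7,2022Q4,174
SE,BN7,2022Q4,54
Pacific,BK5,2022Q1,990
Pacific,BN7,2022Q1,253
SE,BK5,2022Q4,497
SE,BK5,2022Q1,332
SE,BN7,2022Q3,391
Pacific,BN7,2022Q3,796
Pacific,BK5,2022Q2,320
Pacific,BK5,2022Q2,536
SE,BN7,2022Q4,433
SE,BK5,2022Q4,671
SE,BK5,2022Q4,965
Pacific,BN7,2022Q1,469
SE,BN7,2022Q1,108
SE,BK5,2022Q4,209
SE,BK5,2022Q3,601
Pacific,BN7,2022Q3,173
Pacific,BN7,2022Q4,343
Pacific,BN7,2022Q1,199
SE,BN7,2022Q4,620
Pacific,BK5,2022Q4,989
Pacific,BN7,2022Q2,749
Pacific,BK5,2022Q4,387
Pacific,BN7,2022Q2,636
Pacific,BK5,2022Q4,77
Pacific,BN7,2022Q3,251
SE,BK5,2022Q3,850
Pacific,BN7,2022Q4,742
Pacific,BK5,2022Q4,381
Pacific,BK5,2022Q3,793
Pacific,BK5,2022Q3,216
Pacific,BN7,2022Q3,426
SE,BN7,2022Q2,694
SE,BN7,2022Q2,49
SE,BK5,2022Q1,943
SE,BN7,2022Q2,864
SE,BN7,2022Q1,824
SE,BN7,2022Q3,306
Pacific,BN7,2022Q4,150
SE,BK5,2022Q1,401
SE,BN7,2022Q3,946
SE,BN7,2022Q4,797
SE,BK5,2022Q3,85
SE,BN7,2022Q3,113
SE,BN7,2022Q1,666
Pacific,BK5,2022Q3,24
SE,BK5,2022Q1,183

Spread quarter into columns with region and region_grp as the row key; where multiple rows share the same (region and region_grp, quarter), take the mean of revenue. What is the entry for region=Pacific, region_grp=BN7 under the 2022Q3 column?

Rows with region=Pacific, region_grp=BN7 and quarter=2022Q3: revenue values are 476, 796, 173, 251, 426.
(476 + 796 + 173 + 251 + 426) / 5 = 424.40.

424.40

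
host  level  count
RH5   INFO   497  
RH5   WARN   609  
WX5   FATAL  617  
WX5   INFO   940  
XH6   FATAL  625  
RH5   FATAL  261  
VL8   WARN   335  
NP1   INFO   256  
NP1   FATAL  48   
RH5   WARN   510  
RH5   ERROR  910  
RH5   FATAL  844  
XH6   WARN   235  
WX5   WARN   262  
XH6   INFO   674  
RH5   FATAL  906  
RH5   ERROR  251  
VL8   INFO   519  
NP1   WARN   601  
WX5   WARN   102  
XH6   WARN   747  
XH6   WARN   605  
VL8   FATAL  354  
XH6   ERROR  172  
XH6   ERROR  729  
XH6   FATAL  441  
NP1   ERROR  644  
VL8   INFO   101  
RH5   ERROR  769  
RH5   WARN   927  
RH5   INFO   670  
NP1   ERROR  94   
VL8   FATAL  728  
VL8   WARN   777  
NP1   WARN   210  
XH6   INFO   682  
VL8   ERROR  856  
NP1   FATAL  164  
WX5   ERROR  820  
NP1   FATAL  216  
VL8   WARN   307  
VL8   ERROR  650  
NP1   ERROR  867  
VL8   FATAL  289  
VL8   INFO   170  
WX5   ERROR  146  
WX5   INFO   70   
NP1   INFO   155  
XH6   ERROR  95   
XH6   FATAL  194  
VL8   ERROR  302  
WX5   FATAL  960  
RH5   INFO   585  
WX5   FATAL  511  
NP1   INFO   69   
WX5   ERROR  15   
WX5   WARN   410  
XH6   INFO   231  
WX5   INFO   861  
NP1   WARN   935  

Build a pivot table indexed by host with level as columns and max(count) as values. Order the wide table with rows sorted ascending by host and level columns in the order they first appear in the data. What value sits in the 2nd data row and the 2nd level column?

927

With rows sorted ascending by host, row 2 is host=RH5. level columns in first-appearance order: INFO, WARN, FATAL, ERROR; column 2 is WARN.
Long rows with host=RH5, level=WARN: max(609, 510, 927) = 927.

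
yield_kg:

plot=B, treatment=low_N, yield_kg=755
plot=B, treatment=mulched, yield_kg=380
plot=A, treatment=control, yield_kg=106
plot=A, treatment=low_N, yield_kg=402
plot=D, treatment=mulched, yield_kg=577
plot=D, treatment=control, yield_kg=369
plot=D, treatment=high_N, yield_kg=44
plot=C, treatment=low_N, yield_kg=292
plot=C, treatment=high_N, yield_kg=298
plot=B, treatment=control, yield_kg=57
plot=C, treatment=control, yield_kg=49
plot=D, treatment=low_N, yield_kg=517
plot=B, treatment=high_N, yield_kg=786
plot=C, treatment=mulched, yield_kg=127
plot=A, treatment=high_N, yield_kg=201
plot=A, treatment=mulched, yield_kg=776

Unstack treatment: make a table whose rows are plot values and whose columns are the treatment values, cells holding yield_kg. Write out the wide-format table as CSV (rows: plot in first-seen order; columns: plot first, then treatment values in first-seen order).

Columns: plot plus the 4 distinct treatment values (low_N, mulched, control, high_N).
For example, row B column low_N takes yield_kg=755 from the long row (B, low_N).

plot,low_N,mulched,control,high_N
B,755,380,57,786
A,402,776,106,201
D,517,577,369,44
C,292,127,49,298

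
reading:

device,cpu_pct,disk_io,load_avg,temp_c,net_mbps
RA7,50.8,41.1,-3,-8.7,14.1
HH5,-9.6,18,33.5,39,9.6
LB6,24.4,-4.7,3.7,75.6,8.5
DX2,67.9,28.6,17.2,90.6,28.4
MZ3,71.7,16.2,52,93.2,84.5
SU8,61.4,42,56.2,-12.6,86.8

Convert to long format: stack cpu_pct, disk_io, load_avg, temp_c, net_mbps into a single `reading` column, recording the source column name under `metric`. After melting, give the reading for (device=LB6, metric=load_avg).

3.7

Unpivoting turns each (device, wide-column) pair into one long row.
The wide cell at row LB6, column load_avg holds 3.7, so the long row (LB6, load_avg) has reading=3.7.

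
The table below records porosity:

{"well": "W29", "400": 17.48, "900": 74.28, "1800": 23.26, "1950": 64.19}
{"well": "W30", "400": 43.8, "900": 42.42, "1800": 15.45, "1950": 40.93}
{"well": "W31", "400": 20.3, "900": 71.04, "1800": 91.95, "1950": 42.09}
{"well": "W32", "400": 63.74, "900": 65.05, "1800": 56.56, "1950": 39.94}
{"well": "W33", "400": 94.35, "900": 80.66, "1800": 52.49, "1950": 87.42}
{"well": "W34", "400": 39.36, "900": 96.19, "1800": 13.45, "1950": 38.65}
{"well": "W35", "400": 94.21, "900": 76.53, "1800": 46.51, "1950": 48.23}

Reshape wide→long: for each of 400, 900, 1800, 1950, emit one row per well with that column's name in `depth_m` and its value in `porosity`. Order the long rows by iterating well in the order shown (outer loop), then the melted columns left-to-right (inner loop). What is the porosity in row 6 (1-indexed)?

42.42

28 rows total (7 × 4). Row 6: index ⌊(6-1)/4⌋ = 1 into well → W30; (6-1) mod 4 = 1 into the melted columns → 900.
So row 6 is (W30, 900, 42.42); porosity = 42.42.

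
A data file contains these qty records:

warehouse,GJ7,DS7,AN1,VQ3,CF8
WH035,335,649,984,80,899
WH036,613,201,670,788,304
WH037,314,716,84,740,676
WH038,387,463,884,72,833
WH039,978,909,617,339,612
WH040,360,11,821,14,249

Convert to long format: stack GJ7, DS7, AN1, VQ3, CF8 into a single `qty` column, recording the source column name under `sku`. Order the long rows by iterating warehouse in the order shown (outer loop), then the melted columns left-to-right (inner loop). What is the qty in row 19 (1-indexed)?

30 rows total (6 × 5). Row 19: index ⌊(19-1)/5⌋ = 3 into warehouse → WH038; (19-1) mod 5 = 3 into the melted columns → VQ3.
So row 19 is (WH038, VQ3, 72); qty = 72.

72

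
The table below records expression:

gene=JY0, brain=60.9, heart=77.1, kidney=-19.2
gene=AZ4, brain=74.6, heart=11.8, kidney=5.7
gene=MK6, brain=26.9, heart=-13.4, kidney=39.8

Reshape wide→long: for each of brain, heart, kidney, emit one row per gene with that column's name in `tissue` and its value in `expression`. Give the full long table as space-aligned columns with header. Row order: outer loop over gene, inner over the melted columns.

Each (gene, column) pair becomes one row: 3 × 3 = 9 rows.
For example, (JY0, brain) → expression=60.9.

gene  tissue  expression
JY0   brain   60.9      
JY0   heart   77.1      
JY0   kidney  -19.2     
AZ4   brain   74.6      
AZ4   heart   11.8      
AZ4   kidney  5.7       
MK6   brain   26.9      
MK6   heart   -13.4     
MK6   kidney  39.8      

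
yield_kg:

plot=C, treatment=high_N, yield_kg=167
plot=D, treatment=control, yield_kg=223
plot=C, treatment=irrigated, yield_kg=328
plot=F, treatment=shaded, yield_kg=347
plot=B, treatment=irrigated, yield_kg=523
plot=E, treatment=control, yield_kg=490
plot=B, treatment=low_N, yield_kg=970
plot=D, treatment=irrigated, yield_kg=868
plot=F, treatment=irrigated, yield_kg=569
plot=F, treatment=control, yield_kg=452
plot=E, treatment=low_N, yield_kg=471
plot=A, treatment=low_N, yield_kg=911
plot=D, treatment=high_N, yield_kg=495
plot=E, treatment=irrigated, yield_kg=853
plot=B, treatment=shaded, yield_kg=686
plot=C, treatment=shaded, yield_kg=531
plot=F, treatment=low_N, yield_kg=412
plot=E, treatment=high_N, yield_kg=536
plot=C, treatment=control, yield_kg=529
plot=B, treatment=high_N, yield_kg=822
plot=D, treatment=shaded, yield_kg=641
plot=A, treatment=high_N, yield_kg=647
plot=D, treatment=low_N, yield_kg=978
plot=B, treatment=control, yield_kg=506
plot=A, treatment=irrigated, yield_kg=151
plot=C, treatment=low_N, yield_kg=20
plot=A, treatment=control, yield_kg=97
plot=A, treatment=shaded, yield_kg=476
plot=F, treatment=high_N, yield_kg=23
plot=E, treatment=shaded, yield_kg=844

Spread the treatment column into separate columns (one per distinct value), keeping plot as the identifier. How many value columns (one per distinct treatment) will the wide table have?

5

5 distinct treatment values: low_N, high_N, irrigated, control, shaded.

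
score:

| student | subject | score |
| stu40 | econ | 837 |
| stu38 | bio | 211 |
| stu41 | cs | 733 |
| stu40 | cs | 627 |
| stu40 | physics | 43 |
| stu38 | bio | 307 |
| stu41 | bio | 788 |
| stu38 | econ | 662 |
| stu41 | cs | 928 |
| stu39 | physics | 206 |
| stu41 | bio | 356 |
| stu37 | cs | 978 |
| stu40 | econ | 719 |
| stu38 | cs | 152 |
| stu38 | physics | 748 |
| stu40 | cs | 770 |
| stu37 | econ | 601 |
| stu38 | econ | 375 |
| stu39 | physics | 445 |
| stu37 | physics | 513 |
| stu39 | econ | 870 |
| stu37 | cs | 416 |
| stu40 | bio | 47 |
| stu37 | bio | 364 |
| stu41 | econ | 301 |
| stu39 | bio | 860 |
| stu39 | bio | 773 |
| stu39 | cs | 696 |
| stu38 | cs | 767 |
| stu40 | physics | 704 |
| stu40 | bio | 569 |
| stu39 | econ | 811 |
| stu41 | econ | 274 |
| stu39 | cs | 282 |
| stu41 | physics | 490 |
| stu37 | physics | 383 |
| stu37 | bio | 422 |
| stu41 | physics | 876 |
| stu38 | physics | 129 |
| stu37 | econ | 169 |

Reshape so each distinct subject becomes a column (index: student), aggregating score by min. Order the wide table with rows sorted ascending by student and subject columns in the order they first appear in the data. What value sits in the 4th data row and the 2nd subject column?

47

With rows sorted ascending by student, row 4 is student=stu40. subject columns in first-appearance order: econ, bio, cs, physics; column 2 is bio.
Long rows with student=stu40, subject=bio: min(47, 569) = 47.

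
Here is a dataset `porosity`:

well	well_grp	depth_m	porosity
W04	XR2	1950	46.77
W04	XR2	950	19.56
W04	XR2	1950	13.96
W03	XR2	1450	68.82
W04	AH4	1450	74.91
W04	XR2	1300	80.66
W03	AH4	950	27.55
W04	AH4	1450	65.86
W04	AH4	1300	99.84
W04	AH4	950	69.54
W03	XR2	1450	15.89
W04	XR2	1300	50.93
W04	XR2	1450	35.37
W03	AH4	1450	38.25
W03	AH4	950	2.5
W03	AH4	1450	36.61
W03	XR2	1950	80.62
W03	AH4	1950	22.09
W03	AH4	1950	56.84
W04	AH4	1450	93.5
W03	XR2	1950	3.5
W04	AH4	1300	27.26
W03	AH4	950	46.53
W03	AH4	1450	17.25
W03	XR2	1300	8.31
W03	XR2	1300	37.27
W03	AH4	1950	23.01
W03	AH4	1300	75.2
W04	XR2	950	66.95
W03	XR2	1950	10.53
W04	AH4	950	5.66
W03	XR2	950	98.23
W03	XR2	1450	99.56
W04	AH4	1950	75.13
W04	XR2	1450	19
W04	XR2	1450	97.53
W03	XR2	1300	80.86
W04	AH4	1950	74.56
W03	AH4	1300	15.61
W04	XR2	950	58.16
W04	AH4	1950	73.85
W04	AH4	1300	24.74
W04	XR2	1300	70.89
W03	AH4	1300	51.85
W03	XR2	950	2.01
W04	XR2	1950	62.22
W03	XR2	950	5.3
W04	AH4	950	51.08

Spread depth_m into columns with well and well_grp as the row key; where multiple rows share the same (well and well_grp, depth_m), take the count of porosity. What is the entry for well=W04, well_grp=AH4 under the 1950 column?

Rows with well=W04, well_grp=AH4 and depth_m=1950: porosity values are 75.13, 74.56, 73.85.
3 rows match — count = 3.

3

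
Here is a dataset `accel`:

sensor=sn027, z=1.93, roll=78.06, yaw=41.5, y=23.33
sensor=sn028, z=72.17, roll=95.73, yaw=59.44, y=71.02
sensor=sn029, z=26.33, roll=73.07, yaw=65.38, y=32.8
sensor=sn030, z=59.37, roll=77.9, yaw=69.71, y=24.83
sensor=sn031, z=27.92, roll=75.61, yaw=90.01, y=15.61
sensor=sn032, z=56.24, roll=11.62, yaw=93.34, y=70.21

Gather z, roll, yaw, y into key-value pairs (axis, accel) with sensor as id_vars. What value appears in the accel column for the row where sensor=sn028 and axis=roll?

Unpivoting turns each (sensor, wide-column) pair into one long row.
The wide cell at row sn028, column roll holds 95.73, so the long row (sn028, roll) has accel=95.73.

95.73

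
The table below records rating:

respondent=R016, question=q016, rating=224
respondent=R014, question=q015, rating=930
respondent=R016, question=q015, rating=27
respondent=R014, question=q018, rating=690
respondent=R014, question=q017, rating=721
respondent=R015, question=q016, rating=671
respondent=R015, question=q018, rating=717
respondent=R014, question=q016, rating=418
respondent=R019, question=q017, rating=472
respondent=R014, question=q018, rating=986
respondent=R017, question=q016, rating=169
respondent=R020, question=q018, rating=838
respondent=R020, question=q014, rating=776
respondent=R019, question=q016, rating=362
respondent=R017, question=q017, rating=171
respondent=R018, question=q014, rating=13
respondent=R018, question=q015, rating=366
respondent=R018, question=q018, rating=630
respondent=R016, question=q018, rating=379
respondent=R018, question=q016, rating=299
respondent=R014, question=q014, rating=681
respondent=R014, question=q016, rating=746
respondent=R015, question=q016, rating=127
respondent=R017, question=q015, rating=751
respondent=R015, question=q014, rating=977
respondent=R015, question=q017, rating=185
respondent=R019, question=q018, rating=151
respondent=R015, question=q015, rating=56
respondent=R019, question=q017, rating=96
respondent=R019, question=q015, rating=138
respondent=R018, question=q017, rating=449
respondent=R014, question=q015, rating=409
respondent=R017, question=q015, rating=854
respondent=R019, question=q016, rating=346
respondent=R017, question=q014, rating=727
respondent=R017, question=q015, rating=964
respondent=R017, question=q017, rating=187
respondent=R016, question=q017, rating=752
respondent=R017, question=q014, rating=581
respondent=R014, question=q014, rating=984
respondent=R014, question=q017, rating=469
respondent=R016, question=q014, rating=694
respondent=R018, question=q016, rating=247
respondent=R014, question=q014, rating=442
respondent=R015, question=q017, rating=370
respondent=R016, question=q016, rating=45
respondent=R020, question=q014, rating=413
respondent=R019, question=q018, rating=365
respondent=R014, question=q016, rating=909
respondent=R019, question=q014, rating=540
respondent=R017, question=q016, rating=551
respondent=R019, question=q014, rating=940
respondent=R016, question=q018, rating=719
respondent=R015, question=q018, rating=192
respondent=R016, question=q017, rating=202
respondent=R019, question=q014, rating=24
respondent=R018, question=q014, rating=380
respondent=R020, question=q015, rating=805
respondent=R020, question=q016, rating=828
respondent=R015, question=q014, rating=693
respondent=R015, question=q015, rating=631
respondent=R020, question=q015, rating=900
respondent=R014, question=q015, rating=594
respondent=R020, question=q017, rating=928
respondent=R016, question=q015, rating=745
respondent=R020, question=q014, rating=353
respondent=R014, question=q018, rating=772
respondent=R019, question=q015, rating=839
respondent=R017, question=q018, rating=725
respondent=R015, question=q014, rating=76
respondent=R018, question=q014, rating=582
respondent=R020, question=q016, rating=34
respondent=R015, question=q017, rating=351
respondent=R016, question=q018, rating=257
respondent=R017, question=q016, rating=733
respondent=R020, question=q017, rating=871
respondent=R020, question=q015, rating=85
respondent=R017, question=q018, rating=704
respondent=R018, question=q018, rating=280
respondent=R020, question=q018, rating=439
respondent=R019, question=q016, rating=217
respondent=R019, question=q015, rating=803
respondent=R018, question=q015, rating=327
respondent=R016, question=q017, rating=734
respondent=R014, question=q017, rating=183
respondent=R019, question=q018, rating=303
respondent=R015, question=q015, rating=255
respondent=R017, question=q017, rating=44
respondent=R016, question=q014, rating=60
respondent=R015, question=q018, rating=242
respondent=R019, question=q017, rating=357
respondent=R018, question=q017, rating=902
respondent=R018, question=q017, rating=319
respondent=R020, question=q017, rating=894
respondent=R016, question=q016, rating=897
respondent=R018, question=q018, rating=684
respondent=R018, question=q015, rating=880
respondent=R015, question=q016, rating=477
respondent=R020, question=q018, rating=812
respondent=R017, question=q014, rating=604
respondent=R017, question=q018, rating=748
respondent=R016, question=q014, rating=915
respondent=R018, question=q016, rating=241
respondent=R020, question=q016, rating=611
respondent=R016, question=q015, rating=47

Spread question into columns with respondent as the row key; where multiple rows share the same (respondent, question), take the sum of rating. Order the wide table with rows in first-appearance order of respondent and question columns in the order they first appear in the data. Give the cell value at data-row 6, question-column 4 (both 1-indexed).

With rows in first-appearance order of respondent, row 6 is respondent=R020. question columns in first-appearance order: q016, q015, q018, q017, q014; column 4 is q017.
Long rows with respondent=R020, question=q017: 928 + 871 + 894 = 2693.

2693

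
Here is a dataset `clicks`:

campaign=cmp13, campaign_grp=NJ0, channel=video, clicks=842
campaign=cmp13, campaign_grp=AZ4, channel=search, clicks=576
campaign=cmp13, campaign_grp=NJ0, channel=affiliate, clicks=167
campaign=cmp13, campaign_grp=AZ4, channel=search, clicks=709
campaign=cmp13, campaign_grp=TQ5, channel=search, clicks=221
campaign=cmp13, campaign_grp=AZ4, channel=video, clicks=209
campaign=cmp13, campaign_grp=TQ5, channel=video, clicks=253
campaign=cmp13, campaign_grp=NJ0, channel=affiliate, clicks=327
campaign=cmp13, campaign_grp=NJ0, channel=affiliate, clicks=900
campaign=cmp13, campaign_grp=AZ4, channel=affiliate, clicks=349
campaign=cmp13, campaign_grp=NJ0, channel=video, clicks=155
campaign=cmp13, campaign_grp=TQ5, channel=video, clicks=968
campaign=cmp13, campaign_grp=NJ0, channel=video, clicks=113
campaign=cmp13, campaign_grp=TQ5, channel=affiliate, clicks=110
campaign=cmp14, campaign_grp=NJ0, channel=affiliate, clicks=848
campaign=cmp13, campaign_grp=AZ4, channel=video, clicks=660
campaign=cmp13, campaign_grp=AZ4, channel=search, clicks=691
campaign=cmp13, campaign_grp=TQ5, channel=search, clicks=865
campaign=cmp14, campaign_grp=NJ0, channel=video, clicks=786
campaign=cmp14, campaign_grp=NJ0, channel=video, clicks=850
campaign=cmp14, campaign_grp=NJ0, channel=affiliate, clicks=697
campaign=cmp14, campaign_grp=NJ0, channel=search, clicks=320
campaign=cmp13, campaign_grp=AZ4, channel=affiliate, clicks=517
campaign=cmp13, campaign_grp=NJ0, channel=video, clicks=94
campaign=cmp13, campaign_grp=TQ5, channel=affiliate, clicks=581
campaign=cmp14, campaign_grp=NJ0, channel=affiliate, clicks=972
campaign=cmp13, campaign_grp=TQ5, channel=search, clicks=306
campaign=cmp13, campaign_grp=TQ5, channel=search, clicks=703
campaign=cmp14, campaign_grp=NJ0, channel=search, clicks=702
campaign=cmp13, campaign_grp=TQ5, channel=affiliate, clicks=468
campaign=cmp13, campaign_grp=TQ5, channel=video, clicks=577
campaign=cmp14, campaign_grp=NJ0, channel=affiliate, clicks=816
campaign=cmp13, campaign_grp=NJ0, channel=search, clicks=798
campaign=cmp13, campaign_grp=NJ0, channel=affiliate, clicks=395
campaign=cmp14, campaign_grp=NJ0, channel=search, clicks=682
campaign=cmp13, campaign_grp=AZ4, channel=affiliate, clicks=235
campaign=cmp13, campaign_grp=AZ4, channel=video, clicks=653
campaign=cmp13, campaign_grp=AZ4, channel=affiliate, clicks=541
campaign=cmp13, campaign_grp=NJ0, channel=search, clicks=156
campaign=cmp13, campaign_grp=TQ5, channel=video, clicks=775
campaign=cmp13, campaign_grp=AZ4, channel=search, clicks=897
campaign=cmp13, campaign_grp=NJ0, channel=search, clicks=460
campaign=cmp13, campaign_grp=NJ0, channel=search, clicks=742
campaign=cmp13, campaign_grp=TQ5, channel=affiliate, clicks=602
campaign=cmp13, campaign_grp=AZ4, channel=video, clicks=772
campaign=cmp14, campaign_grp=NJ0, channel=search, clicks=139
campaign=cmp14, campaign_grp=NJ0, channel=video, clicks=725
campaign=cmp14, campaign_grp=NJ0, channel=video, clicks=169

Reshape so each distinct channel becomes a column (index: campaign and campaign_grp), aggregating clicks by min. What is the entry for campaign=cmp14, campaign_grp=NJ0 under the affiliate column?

Rows with campaign=cmp14, campaign_grp=NJ0 and channel=affiliate: clicks values are 848, 697, 972, 816.
min(848, 697, 972, 816) = 697.

697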